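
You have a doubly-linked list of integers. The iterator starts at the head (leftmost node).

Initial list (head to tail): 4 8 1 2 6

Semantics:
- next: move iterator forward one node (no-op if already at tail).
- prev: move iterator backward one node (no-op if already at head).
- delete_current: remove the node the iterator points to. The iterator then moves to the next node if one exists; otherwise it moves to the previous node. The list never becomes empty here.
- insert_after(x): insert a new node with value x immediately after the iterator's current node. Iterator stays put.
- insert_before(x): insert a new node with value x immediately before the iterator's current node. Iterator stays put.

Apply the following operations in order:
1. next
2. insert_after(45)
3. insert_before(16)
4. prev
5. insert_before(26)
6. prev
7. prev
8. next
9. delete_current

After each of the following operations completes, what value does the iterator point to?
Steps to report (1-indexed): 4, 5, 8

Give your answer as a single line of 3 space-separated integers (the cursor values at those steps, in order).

After 1 (next): list=[4, 8, 1, 2, 6] cursor@8
After 2 (insert_after(45)): list=[4, 8, 45, 1, 2, 6] cursor@8
After 3 (insert_before(16)): list=[4, 16, 8, 45, 1, 2, 6] cursor@8
After 4 (prev): list=[4, 16, 8, 45, 1, 2, 6] cursor@16
After 5 (insert_before(26)): list=[4, 26, 16, 8, 45, 1, 2, 6] cursor@16
After 6 (prev): list=[4, 26, 16, 8, 45, 1, 2, 6] cursor@26
After 7 (prev): list=[4, 26, 16, 8, 45, 1, 2, 6] cursor@4
After 8 (next): list=[4, 26, 16, 8, 45, 1, 2, 6] cursor@26
After 9 (delete_current): list=[4, 16, 8, 45, 1, 2, 6] cursor@16

Answer: 16 16 26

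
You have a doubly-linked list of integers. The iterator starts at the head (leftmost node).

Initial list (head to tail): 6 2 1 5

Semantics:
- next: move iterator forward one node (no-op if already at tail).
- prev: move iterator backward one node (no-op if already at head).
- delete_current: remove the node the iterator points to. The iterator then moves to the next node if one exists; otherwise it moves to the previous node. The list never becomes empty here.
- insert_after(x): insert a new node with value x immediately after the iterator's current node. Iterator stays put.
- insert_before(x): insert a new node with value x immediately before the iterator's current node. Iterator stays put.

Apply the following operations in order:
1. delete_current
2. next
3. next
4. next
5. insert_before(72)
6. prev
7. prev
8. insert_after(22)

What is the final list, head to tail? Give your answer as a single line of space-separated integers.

Answer: 2 1 22 72 5

Derivation:
After 1 (delete_current): list=[2, 1, 5] cursor@2
After 2 (next): list=[2, 1, 5] cursor@1
After 3 (next): list=[2, 1, 5] cursor@5
After 4 (next): list=[2, 1, 5] cursor@5
After 5 (insert_before(72)): list=[2, 1, 72, 5] cursor@5
After 6 (prev): list=[2, 1, 72, 5] cursor@72
After 7 (prev): list=[2, 1, 72, 5] cursor@1
After 8 (insert_after(22)): list=[2, 1, 22, 72, 5] cursor@1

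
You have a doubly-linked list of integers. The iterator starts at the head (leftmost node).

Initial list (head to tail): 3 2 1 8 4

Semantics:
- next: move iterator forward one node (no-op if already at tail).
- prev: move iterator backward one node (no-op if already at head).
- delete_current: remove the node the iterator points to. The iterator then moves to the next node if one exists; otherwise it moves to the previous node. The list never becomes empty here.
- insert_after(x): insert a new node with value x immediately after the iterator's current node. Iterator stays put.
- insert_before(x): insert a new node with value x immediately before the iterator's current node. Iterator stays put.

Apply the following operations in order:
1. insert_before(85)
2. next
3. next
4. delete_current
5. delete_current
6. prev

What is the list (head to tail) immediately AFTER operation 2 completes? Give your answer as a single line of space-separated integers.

Answer: 85 3 2 1 8 4

Derivation:
After 1 (insert_before(85)): list=[85, 3, 2, 1, 8, 4] cursor@3
After 2 (next): list=[85, 3, 2, 1, 8, 4] cursor@2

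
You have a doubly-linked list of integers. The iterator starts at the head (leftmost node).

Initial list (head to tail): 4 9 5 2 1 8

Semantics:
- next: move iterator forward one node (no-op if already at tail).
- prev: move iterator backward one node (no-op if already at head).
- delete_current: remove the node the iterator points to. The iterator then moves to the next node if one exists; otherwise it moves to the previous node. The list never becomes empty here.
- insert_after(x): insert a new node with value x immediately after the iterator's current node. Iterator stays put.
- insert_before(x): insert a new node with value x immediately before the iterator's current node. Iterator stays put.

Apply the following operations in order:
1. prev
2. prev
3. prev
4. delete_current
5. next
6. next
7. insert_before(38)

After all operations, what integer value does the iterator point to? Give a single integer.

Answer: 2

Derivation:
After 1 (prev): list=[4, 9, 5, 2, 1, 8] cursor@4
After 2 (prev): list=[4, 9, 5, 2, 1, 8] cursor@4
After 3 (prev): list=[4, 9, 5, 2, 1, 8] cursor@4
After 4 (delete_current): list=[9, 5, 2, 1, 8] cursor@9
After 5 (next): list=[9, 5, 2, 1, 8] cursor@5
After 6 (next): list=[9, 5, 2, 1, 8] cursor@2
After 7 (insert_before(38)): list=[9, 5, 38, 2, 1, 8] cursor@2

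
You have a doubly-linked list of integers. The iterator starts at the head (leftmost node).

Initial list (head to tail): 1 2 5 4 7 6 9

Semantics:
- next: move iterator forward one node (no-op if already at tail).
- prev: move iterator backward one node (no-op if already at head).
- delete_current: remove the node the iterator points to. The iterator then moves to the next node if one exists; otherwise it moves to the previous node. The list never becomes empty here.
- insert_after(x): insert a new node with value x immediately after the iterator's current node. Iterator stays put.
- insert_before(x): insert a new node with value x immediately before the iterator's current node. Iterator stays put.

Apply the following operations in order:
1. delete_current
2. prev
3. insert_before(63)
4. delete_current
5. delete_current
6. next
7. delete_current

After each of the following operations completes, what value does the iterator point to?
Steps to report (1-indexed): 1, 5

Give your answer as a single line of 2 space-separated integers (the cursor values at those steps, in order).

After 1 (delete_current): list=[2, 5, 4, 7, 6, 9] cursor@2
After 2 (prev): list=[2, 5, 4, 7, 6, 9] cursor@2
After 3 (insert_before(63)): list=[63, 2, 5, 4, 7, 6, 9] cursor@2
After 4 (delete_current): list=[63, 5, 4, 7, 6, 9] cursor@5
After 5 (delete_current): list=[63, 4, 7, 6, 9] cursor@4
After 6 (next): list=[63, 4, 7, 6, 9] cursor@7
After 7 (delete_current): list=[63, 4, 6, 9] cursor@6

Answer: 2 4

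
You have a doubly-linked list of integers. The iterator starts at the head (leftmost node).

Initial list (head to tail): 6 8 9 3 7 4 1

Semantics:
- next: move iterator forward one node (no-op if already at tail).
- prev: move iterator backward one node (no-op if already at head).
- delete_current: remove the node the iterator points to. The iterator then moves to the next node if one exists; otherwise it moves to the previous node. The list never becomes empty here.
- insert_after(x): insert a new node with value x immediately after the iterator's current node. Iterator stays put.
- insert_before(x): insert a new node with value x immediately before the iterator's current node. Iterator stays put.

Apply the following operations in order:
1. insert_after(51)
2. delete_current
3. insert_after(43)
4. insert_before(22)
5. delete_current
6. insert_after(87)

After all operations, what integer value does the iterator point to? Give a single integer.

After 1 (insert_after(51)): list=[6, 51, 8, 9, 3, 7, 4, 1] cursor@6
After 2 (delete_current): list=[51, 8, 9, 3, 7, 4, 1] cursor@51
After 3 (insert_after(43)): list=[51, 43, 8, 9, 3, 7, 4, 1] cursor@51
After 4 (insert_before(22)): list=[22, 51, 43, 8, 9, 3, 7, 4, 1] cursor@51
After 5 (delete_current): list=[22, 43, 8, 9, 3, 7, 4, 1] cursor@43
After 6 (insert_after(87)): list=[22, 43, 87, 8, 9, 3, 7, 4, 1] cursor@43

Answer: 43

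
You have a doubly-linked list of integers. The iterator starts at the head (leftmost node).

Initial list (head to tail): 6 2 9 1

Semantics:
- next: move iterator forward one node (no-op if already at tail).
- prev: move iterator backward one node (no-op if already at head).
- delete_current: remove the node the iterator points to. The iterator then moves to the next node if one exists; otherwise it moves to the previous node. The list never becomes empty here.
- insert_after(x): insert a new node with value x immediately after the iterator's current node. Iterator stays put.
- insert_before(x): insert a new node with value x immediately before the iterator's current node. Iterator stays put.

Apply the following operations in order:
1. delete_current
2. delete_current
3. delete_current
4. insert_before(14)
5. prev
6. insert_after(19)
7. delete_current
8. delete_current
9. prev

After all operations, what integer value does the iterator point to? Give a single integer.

Answer: 1

Derivation:
After 1 (delete_current): list=[2, 9, 1] cursor@2
After 2 (delete_current): list=[9, 1] cursor@9
After 3 (delete_current): list=[1] cursor@1
After 4 (insert_before(14)): list=[14, 1] cursor@1
After 5 (prev): list=[14, 1] cursor@14
After 6 (insert_after(19)): list=[14, 19, 1] cursor@14
After 7 (delete_current): list=[19, 1] cursor@19
After 8 (delete_current): list=[1] cursor@1
After 9 (prev): list=[1] cursor@1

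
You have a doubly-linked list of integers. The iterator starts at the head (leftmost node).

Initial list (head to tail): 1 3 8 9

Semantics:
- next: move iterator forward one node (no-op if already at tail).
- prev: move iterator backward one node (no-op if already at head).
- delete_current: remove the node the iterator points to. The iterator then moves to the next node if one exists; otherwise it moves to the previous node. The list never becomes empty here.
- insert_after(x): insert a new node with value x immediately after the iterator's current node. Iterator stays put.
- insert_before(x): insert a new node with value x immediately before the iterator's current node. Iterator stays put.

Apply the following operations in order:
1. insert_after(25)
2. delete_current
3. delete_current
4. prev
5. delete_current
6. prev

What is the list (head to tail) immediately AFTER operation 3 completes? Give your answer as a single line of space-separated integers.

After 1 (insert_after(25)): list=[1, 25, 3, 8, 9] cursor@1
After 2 (delete_current): list=[25, 3, 8, 9] cursor@25
After 3 (delete_current): list=[3, 8, 9] cursor@3

Answer: 3 8 9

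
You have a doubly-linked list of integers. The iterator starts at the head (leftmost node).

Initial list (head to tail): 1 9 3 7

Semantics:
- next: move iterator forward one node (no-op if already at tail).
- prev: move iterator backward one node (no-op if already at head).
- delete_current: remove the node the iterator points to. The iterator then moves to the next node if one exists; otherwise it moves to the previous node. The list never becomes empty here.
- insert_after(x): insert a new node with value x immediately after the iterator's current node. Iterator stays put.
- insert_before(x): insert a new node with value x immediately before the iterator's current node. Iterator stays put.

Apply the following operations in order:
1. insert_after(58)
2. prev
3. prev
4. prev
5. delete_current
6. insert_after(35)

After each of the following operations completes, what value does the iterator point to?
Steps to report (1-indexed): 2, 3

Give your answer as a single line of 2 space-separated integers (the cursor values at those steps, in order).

After 1 (insert_after(58)): list=[1, 58, 9, 3, 7] cursor@1
After 2 (prev): list=[1, 58, 9, 3, 7] cursor@1
After 3 (prev): list=[1, 58, 9, 3, 7] cursor@1
After 4 (prev): list=[1, 58, 9, 3, 7] cursor@1
After 5 (delete_current): list=[58, 9, 3, 7] cursor@58
After 6 (insert_after(35)): list=[58, 35, 9, 3, 7] cursor@58

Answer: 1 1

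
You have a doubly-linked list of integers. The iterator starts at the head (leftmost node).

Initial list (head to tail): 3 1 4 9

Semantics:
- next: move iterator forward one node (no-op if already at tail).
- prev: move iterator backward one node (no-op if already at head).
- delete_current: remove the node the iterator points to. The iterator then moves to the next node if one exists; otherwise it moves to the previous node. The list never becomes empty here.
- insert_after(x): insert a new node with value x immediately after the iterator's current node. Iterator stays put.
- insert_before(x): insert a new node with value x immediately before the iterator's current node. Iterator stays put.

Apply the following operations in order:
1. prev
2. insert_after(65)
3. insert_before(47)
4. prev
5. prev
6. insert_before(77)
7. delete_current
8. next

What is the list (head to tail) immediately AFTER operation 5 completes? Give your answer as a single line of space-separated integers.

Answer: 47 3 65 1 4 9

Derivation:
After 1 (prev): list=[3, 1, 4, 9] cursor@3
After 2 (insert_after(65)): list=[3, 65, 1, 4, 9] cursor@3
After 3 (insert_before(47)): list=[47, 3, 65, 1, 4, 9] cursor@3
After 4 (prev): list=[47, 3, 65, 1, 4, 9] cursor@47
After 5 (prev): list=[47, 3, 65, 1, 4, 9] cursor@47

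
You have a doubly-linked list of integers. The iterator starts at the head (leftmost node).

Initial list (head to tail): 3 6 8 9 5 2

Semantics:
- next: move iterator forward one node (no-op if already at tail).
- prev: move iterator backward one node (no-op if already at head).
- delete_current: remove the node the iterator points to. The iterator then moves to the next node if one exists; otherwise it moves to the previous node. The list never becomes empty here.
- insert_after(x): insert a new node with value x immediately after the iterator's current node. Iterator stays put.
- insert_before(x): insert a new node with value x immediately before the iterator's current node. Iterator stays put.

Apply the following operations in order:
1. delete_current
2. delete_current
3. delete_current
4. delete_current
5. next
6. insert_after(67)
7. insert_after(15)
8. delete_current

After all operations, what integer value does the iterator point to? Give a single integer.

Answer: 15

Derivation:
After 1 (delete_current): list=[6, 8, 9, 5, 2] cursor@6
After 2 (delete_current): list=[8, 9, 5, 2] cursor@8
After 3 (delete_current): list=[9, 5, 2] cursor@9
After 4 (delete_current): list=[5, 2] cursor@5
After 5 (next): list=[5, 2] cursor@2
After 6 (insert_after(67)): list=[5, 2, 67] cursor@2
After 7 (insert_after(15)): list=[5, 2, 15, 67] cursor@2
After 8 (delete_current): list=[5, 15, 67] cursor@15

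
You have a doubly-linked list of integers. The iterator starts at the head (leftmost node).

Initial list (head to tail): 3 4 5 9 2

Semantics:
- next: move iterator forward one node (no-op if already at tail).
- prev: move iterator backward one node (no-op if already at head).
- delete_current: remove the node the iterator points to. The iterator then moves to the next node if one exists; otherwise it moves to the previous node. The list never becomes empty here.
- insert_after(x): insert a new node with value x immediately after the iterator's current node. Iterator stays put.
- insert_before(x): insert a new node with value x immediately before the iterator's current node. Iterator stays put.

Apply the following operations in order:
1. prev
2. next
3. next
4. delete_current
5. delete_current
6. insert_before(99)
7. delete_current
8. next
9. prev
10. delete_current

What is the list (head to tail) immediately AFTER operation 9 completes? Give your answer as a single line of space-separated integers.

Answer: 3 4 99

Derivation:
After 1 (prev): list=[3, 4, 5, 9, 2] cursor@3
After 2 (next): list=[3, 4, 5, 9, 2] cursor@4
After 3 (next): list=[3, 4, 5, 9, 2] cursor@5
After 4 (delete_current): list=[3, 4, 9, 2] cursor@9
After 5 (delete_current): list=[3, 4, 2] cursor@2
After 6 (insert_before(99)): list=[3, 4, 99, 2] cursor@2
After 7 (delete_current): list=[3, 4, 99] cursor@99
After 8 (next): list=[3, 4, 99] cursor@99
After 9 (prev): list=[3, 4, 99] cursor@4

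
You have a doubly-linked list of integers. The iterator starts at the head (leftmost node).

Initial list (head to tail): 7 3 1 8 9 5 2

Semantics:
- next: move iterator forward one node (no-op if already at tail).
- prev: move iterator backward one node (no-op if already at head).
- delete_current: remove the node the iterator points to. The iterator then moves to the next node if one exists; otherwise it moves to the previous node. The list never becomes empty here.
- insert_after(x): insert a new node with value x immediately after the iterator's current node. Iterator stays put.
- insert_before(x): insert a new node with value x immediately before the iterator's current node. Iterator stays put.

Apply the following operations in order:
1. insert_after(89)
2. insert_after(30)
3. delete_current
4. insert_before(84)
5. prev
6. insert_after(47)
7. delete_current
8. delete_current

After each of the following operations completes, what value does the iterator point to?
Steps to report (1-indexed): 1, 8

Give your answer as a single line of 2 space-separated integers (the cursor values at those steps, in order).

Answer: 7 30

Derivation:
After 1 (insert_after(89)): list=[7, 89, 3, 1, 8, 9, 5, 2] cursor@7
After 2 (insert_after(30)): list=[7, 30, 89, 3, 1, 8, 9, 5, 2] cursor@7
After 3 (delete_current): list=[30, 89, 3, 1, 8, 9, 5, 2] cursor@30
After 4 (insert_before(84)): list=[84, 30, 89, 3, 1, 8, 9, 5, 2] cursor@30
After 5 (prev): list=[84, 30, 89, 3, 1, 8, 9, 5, 2] cursor@84
After 6 (insert_after(47)): list=[84, 47, 30, 89, 3, 1, 8, 9, 5, 2] cursor@84
After 7 (delete_current): list=[47, 30, 89, 3, 1, 8, 9, 5, 2] cursor@47
After 8 (delete_current): list=[30, 89, 3, 1, 8, 9, 5, 2] cursor@30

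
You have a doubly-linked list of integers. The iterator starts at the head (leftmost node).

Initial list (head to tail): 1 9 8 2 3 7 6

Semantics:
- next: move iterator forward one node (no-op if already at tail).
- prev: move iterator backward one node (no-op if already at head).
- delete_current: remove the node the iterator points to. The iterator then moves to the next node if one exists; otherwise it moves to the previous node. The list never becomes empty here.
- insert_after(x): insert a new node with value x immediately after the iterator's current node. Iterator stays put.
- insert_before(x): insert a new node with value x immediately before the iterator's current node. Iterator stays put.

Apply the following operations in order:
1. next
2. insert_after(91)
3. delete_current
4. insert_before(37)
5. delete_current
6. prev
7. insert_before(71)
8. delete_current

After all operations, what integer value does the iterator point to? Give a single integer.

After 1 (next): list=[1, 9, 8, 2, 3, 7, 6] cursor@9
After 2 (insert_after(91)): list=[1, 9, 91, 8, 2, 3, 7, 6] cursor@9
After 3 (delete_current): list=[1, 91, 8, 2, 3, 7, 6] cursor@91
After 4 (insert_before(37)): list=[1, 37, 91, 8, 2, 3, 7, 6] cursor@91
After 5 (delete_current): list=[1, 37, 8, 2, 3, 7, 6] cursor@8
After 6 (prev): list=[1, 37, 8, 2, 3, 7, 6] cursor@37
After 7 (insert_before(71)): list=[1, 71, 37, 8, 2, 3, 7, 6] cursor@37
After 8 (delete_current): list=[1, 71, 8, 2, 3, 7, 6] cursor@8

Answer: 8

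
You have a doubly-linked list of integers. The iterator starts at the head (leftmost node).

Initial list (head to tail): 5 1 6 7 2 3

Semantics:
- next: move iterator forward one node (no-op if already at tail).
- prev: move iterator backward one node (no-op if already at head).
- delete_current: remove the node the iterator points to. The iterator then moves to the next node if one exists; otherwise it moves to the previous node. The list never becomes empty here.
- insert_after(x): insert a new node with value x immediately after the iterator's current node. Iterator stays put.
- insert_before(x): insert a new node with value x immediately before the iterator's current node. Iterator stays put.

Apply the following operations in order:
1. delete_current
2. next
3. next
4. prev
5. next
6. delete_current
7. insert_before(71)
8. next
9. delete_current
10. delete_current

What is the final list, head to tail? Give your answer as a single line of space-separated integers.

After 1 (delete_current): list=[1, 6, 7, 2, 3] cursor@1
After 2 (next): list=[1, 6, 7, 2, 3] cursor@6
After 3 (next): list=[1, 6, 7, 2, 3] cursor@7
After 4 (prev): list=[1, 6, 7, 2, 3] cursor@6
After 5 (next): list=[1, 6, 7, 2, 3] cursor@7
After 6 (delete_current): list=[1, 6, 2, 3] cursor@2
After 7 (insert_before(71)): list=[1, 6, 71, 2, 3] cursor@2
After 8 (next): list=[1, 6, 71, 2, 3] cursor@3
After 9 (delete_current): list=[1, 6, 71, 2] cursor@2
After 10 (delete_current): list=[1, 6, 71] cursor@71

Answer: 1 6 71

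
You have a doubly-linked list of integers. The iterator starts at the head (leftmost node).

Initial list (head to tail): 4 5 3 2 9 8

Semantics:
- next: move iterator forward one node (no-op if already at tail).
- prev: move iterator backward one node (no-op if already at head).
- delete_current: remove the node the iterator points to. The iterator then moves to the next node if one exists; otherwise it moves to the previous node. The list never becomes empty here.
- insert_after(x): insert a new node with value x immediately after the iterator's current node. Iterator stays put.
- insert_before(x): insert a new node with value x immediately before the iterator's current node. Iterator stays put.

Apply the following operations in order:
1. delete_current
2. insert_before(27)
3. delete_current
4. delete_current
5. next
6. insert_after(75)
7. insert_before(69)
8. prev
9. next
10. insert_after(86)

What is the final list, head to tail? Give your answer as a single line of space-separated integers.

After 1 (delete_current): list=[5, 3, 2, 9, 8] cursor@5
After 2 (insert_before(27)): list=[27, 5, 3, 2, 9, 8] cursor@5
After 3 (delete_current): list=[27, 3, 2, 9, 8] cursor@3
After 4 (delete_current): list=[27, 2, 9, 8] cursor@2
After 5 (next): list=[27, 2, 9, 8] cursor@9
After 6 (insert_after(75)): list=[27, 2, 9, 75, 8] cursor@9
After 7 (insert_before(69)): list=[27, 2, 69, 9, 75, 8] cursor@9
After 8 (prev): list=[27, 2, 69, 9, 75, 8] cursor@69
After 9 (next): list=[27, 2, 69, 9, 75, 8] cursor@9
After 10 (insert_after(86)): list=[27, 2, 69, 9, 86, 75, 8] cursor@9

Answer: 27 2 69 9 86 75 8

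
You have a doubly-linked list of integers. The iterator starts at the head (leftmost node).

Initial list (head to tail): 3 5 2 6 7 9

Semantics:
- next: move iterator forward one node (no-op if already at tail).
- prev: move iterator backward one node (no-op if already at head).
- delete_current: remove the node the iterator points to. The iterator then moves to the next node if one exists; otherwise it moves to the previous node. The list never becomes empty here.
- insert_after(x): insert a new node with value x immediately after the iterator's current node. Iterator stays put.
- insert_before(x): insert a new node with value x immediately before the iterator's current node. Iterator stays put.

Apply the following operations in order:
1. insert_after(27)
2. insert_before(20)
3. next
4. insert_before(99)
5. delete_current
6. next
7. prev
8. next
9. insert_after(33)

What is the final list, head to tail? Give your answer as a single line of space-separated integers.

Answer: 20 3 99 5 2 33 6 7 9

Derivation:
After 1 (insert_after(27)): list=[3, 27, 5, 2, 6, 7, 9] cursor@3
After 2 (insert_before(20)): list=[20, 3, 27, 5, 2, 6, 7, 9] cursor@3
After 3 (next): list=[20, 3, 27, 5, 2, 6, 7, 9] cursor@27
After 4 (insert_before(99)): list=[20, 3, 99, 27, 5, 2, 6, 7, 9] cursor@27
After 5 (delete_current): list=[20, 3, 99, 5, 2, 6, 7, 9] cursor@5
After 6 (next): list=[20, 3, 99, 5, 2, 6, 7, 9] cursor@2
After 7 (prev): list=[20, 3, 99, 5, 2, 6, 7, 9] cursor@5
After 8 (next): list=[20, 3, 99, 5, 2, 6, 7, 9] cursor@2
After 9 (insert_after(33)): list=[20, 3, 99, 5, 2, 33, 6, 7, 9] cursor@2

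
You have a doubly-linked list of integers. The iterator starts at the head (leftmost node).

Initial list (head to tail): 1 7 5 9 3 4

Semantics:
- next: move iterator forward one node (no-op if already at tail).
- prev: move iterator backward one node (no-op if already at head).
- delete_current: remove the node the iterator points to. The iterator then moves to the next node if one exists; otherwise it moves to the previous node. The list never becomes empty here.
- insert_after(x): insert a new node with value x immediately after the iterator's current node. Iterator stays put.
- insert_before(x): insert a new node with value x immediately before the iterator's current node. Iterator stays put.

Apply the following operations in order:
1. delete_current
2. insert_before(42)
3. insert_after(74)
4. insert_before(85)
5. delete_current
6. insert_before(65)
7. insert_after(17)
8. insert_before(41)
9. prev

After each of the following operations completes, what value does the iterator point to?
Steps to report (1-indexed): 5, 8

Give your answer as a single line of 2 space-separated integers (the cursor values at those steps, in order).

After 1 (delete_current): list=[7, 5, 9, 3, 4] cursor@7
After 2 (insert_before(42)): list=[42, 7, 5, 9, 3, 4] cursor@7
After 3 (insert_after(74)): list=[42, 7, 74, 5, 9, 3, 4] cursor@7
After 4 (insert_before(85)): list=[42, 85, 7, 74, 5, 9, 3, 4] cursor@7
After 5 (delete_current): list=[42, 85, 74, 5, 9, 3, 4] cursor@74
After 6 (insert_before(65)): list=[42, 85, 65, 74, 5, 9, 3, 4] cursor@74
After 7 (insert_after(17)): list=[42, 85, 65, 74, 17, 5, 9, 3, 4] cursor@74
After 8 (insert_before(41)): list=[42, 85, 65, 41, 74, 17, 5, 9, 3, 4] cursor@74
After 9 (prev): list=[42, 85, 65, 41, 74, 17, 5, 9, 3, 4] cursor@41

Answer: 74 74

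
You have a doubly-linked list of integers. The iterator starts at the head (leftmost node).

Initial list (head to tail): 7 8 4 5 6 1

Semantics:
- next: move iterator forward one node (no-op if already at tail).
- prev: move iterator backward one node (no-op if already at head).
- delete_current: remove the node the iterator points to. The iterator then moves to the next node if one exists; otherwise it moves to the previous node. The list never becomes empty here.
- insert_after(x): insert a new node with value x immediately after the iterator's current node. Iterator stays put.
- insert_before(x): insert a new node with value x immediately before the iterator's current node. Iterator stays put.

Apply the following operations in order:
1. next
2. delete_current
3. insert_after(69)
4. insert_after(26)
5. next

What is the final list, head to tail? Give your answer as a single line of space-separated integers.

After 1 (next): list=[7, 8, 4, 5, 6, 1] cursor@8
After 2 (delete_current): list=[7, 4, 5, 6, 1] cursor@4
After 3 (insert_after(69)): list=[7, 4, 69, 5, 6, 1] cursor@4
After 4 (insert_after(26)): list=[7, 4, 26, 69, 5, 6, 1] cursor@4
After 5 (next): list=[7, 4, 26, 69, 5, 6, 1] cursor@26

Answer: 7 4 26 69 5 6 1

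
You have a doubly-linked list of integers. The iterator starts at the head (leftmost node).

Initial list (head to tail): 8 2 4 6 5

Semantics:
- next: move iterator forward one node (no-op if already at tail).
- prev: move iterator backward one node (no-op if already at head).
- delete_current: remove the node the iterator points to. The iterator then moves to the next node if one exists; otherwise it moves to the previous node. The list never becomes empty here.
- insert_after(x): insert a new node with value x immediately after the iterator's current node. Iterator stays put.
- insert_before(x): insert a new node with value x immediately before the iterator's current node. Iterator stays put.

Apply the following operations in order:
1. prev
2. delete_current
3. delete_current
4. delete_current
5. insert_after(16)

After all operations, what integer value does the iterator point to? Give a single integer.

After 1 (prev): list=[8, 2, 4, 6, 5] cursor@8
After 2 (delete_current): list=[2, 4, 6, 5] cursor@2
After 3 (delete_current): list=[4, 6, 5] cursor@4
After 4 (delete_current): list=[6, 5] cursor@6
After 5 (insert_after(16)): list=[6, 16, 5] cursor@6

Answer: 6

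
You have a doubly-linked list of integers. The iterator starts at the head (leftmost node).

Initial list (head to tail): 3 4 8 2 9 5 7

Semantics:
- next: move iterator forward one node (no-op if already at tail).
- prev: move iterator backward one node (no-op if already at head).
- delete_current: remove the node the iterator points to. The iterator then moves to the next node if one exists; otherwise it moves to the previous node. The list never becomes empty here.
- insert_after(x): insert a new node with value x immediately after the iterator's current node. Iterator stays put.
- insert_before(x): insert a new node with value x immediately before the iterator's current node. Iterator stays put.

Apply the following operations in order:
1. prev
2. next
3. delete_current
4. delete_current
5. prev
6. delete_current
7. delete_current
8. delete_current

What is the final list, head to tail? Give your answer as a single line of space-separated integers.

Answer: 5 7

Derivation:
After 1 (prev): list=[3, 4, 8, 2, 9, 5, 7] cursor@3
After 2 (next): list=[3, 4, 8, 2, 9, 5, 7] cursor@4
After 3 (delete_current): list=[3, 8, 2, 9, 5, 7] cursor@8
After 4 (delete_current): list=[3, 2, 9, 5, 7] cursor@2
After 5 (prev): list=[3, 2, 9, 5, 7] cursor@3
After 6 (delete_current): list=[2, 9, 5, 7] cursor@2
After 7 (delete_current): list=[9, 5, 7] cursor@9
After 8 (delete_current): list=[5, 7] cursor@5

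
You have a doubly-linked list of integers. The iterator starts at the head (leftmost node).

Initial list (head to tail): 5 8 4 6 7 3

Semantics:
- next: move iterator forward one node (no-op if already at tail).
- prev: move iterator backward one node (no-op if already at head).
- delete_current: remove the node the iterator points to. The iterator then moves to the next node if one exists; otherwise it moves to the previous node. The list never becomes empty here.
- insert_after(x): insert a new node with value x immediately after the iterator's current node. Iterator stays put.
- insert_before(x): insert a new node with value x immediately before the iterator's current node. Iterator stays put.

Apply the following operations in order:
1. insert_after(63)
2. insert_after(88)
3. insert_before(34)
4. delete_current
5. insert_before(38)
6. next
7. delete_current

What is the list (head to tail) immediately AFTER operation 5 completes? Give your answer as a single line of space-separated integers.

Answer: 34 38 88 63 8 4 6 7 3

Derivation:
After 1 (insert_after(63)): list=[5, 63, 8, 4, 6, 7, 3] cursor@5
After 2 (insert_after(88)): list=[5, 88, 63, 8, 4, 6, 7, 3] cursor@5
After 3 (insert_before(34)): list=[34, 5, 88, 63, 8, 4, 6, 7, 3] cursor@5
After 4 (delete_current): list=[34, 88, 63, 8, 4, 6, 7, 3] cursor@88
After 5 (insert_before(38)): list=[34, 38, 88, 63, 8, 4, 6, 7, 3] cursor@88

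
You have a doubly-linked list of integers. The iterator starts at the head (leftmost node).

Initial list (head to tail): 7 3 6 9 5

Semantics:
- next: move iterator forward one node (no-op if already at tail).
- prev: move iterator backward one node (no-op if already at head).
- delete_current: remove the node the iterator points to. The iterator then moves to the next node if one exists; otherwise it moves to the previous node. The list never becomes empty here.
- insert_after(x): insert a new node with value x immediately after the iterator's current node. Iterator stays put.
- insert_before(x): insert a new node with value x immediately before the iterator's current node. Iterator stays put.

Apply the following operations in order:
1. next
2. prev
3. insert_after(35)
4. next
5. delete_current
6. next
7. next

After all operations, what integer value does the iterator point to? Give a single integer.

Answer: 9

Derivation:
After 1 (next): list=[7, 3, 6, 9, 5] cursor@3
After 2 (prev): list=[7, 3, 6, 9, 5] cursor@7
After 3 (insert_after(35)): list=[7, 35, 3, 6, 9, 5] cursor@7
After 4 (next): list=[7, 35, 3, 6, 9, 5] cursor@35
After 5 (delete_current): list=[7, 3, 6, 9, 5] cursor@3
After 6 (next): list=[7, 3, 6, 9, 5] cursor@6
After 7 (next): list=[7, 3, 6, 9, 5] cursor@9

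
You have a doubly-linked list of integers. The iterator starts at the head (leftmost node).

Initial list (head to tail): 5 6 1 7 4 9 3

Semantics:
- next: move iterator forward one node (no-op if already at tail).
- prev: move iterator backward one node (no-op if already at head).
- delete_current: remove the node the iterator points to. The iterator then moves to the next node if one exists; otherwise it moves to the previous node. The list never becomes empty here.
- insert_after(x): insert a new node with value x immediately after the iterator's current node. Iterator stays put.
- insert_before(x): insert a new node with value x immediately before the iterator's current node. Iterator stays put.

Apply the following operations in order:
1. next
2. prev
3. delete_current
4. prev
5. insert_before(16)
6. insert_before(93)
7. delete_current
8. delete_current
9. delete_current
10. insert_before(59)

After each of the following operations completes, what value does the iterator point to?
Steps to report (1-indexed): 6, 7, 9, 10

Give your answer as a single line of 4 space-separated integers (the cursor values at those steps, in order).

Answer: 6 1 4 4

Derivation:
After 1 (next): list=[5, 6, 1, 7, 4, 9, 3] cursor@6
After 2 (prev): list=[5, 6, 1, 7, 4, 9, 3] cursor@5
After 3 (delete_current): list=[6, 1, 7, 4, 9, 3] cursor@6
After 4 (prev): list=[6, 1, 7, 4, 9, 3] cursor@6
After 5 (insert_before(16)): list=[16, 6, 1, 7, 4, 9, 3] cursor@6
After 6 (insert_before(93)): list=[16, 93, 6, 1, 7, 4, 9, 3] cursor@6
After 7 (delete_current): list=[16, 93, 1, 7, 4, 9, 3] cursor@1
After 8 (delete_current): list=[16, 93, 7, 4, 9, 3] cursor@7
After 9 (delete_current): list=[16, 93, 4, 9, 3] cursor@4
After 10 (insert_before(59)): list=[16, 93, 59, 4, 9, 3] cursor@4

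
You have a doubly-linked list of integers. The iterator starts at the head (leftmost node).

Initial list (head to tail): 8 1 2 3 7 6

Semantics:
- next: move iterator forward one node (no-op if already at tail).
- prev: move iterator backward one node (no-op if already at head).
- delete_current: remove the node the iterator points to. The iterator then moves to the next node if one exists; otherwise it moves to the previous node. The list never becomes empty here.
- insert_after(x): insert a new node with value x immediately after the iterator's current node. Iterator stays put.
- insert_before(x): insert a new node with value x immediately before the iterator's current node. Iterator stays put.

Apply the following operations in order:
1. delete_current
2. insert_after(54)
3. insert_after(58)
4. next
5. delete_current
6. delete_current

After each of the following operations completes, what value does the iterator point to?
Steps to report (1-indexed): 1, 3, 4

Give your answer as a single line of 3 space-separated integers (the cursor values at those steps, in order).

After 1 (delete_current): list=[1, 2, 3, 7, 6] cursor@1
After 2 (insert_after(54)): list=[1, 54, 2, 3, 7, 6] cursor@1
After 3 (insert_after(58)): list=[1, 58, 54, 2, 3, 7, 6] cursor@1
After 4 (next): list=[1, 58, 54, 2, 3, 7, 6] cursor@58
After 5 (delete_current): list=[1, 54, 2, 3, 7, 6] cursor@54
After 6 (delete_current): list=[1, 2, 3, 7, 6] cursor@2

Answer: 1 1 58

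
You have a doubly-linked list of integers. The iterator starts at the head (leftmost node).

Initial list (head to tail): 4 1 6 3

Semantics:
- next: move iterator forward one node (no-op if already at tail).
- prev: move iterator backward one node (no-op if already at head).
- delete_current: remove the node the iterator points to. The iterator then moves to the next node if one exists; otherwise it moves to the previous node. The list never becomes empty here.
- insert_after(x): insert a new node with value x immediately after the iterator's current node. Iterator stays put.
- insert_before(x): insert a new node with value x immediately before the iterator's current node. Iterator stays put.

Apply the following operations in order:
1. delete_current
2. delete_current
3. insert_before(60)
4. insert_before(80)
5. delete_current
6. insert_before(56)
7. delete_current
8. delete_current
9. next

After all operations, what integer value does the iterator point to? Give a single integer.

Answer: 80

Derivation:
After 1 (delete_current): list=[1, 6, 3] cursor@1
After 2 (delete_current): list=[6, 3] cursor@6
After 3 (insert_before(60)): list=[60, 6, 3] cursor@6
After 4 (insert_before(80)): list=[60, 80, 6, 3] cursor@6
After 5 (delete_current): list=[60, 80, 3] cursor@3
After 6 (insert_before(56)): list=[60, 80, 56, 3] cursor@3
After 7 (delete_current): list=[60, 80, 56] cursor@56
After 8 (delete_current): list=[60, 80] cursor@80
After 9 (next): list=[60, 80] cursor@80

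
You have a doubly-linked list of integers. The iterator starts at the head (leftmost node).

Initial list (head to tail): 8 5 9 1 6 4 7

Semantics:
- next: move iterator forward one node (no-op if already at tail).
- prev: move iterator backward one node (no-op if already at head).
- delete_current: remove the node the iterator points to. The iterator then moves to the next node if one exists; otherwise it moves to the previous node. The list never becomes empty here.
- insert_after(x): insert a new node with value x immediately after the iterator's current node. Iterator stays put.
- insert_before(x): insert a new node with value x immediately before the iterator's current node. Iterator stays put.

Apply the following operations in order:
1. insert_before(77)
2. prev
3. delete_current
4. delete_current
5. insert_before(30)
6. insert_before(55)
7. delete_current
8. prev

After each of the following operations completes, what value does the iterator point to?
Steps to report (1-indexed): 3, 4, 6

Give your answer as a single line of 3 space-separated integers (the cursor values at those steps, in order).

Answer: 8 5 5

Derivation:
After 1 (insert_before(77)): list=[77, 8, 5, 9, 1, 6, 4, 7] cursor@8
After 2 (prev): list=[77, 8, 5, 9, 1, 6, 4, 7] cursor@77
After 3 (delete_current): list=[8, 5, 9, 1, 6, 4, 7] cursor@8
After 4 (delete_current): list=[5, 9, 1, 6, 4, 7] cursor@5
After 5 (insert_before(30)): list=[30, 5, 9, 1, 6, 4, 7] cursor@5
After 6 (insert_before(55)): list=[30, 55, 5, 9, 1, 6, 4, 7] cursor@5
After 7 (delete_current): list=[30, 55, 9, 1, 6, 4, 7] cursor@9
After 8 (prev): list=[30, 55, 9, 1, 6, 4, 7] cursor@55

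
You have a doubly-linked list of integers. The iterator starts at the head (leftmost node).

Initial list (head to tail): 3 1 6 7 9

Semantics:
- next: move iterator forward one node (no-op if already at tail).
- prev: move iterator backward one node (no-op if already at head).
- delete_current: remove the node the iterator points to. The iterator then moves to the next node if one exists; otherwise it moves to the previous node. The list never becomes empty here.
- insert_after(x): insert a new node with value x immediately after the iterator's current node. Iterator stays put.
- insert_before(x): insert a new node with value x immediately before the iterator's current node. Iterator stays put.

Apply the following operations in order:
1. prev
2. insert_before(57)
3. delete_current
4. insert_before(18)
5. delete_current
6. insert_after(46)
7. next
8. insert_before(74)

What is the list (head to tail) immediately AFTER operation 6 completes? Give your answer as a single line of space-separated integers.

Answer: 57 18 6 46 7 9

Derivation:
After 1 (prev): list=[3, 1, 6, 7, 9] cursor@3
After 2 (insert_before(57)): list=[57, 3, 1, 6, 7, 9] cursor@3
After 3 (delete_current): list=[57, 1, 6, 7, 9] cursor@1
After 4 (insert_before(18)): list=[57, 18, 1, 6, 7, 9] cursor@1
After 5 (delete_current): list=[57, 18, 6, 7, 9] cursor@6
After 6 (insert_after(46)): list=[57, 18, 6, 46, 7, 9] cursor@6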